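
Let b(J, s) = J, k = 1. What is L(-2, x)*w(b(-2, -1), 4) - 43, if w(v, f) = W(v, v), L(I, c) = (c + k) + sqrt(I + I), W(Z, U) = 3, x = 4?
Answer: -28 + 6*I ≈ -28.0 + 6.0*I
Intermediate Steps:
L(I, c) = 1 + c + sqrt(2)*sqrt(I) (L(I, c) = (c + 1) + sqrt(I + I) = (1 + c) + sqrt(2*I) = (1 + c) + sqrt(2)*sqrt(I) = 1 + c + sqrt(2)*sqrt(I))
w(v, f) = 3
L(-2, x)*w(b(-2, -1), 4) - 43 = (1 + 4 + sqrt(2)*sqrt(-2))*3 - 43 = (1 + 4 + sqrt(2)*(I*sqrt(2)))*3 - 43 = (1 + 4 + 2*I)*3 - 43 = (5 + 2*I)*3 - 43 = (15 + 6*I) - 43 = -28 + 6*I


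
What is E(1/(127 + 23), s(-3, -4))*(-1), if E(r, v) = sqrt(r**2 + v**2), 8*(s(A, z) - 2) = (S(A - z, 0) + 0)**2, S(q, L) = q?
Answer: -sqrt(1625641)/600 ≈ -2.1250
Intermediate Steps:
s(A, z) = 2 + (A - z)**2/8 (s(A, z) = 2 + ((A - z) + 0)**2/8 = 2 + (A - z)**2/8)
E(1/(127 + 23), s(-3, -4))*(-1) = sqrt((1/(127 + 23))**2 + (2 + (-3 - 1*(-4))**2/8)**2)*(-1) = sqrt((1/150)**2 + (2 + (-3 + 4)**2/8)**2)*(-1) = sqrt((1/150)**2 + (2 + (1/8)*1**2)**2)*(-1) = sqrt(1/22500 + (2 + (1/8)*1)**2)*(-1) = sqrt(1/22500 + (2 + 1/8)**2)*(-1) = sqrt(1/22500 + (17/8)**2)*(-1) = sqrt(1/22500 + 289/64)*(-1) = sqrt(1625641/360000)*(-1) = (sqrt(1625641)/600)*(-1) = -sqrt(1625641)/600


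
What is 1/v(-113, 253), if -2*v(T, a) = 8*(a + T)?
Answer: -1/560 ≈ -0.0017857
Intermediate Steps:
v(T, a) = -4*T - 4*a (v(T, a) = -4*(a + T) = -4*(T + a) = -(8*T + 8*a)/2 = -4*T - 4*a)
1/v(-113, 253) = 1/(-4*(-113) - 4*253) = 1/(452 - 1012) = 1/(-560) = -1/560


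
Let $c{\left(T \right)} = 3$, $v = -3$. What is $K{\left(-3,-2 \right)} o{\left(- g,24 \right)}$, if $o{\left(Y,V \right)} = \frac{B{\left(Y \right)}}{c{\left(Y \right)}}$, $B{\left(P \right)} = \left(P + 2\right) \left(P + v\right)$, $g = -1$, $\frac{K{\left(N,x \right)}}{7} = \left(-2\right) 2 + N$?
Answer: $98$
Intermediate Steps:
$K{\left(N,x \right)} = -28 + 7 N$ ($K{\left(N,x \right)} = 7 \left(\left(-2\right) 2 + N\right) = 7 \left(-4 + N\right) = -28 + 7 N$)
$B{\left(P \right)} = \left(-3 + P\right) \left(2 + P\right)$ ($B{\left(P \right)} = \left(P + 2\right) \left(P - 3\right) = \left(2 + P\right) \left(-3 + P\right) = \left(-3 + P\right) \left(2 + P\right)$)
$o{\left(Y,V \right)} = -2 - \frac{Y}{3} + \frac{Y^{2}}{3}$ ($o{\left(Y,V \right)} = \frac{-6 + Y^{2} - Y}{3} = \left(-6 + Y^{2} - Y\right) \frac{1}{3} = -2 - \frac{Y}{3} + \frac{Y^{2}}{3}$)
$K{\left(-3,-2 \right)} o{\left(- g,24 \right)} = \left(-28 + 7 \left(-3\right)\right) \left(-2 - \frac{\left(-1\right) \left(-1\right)}{3} + \frac{\left(\left(-1\right) \left(-1\right)\right)^{2}}{3}\right) = \left(-28 - 21\right) \left(-2 - \frac{1}{3} + \frac{1^{2}}{3}\right) = - 49 \left(-2 - \frac{1}{3} + \frac{1}{3} \cdot 1\right) = - 49 \left(-2 - \frac{1}{3} + \frac{1}{3}\right) = \left(-49\right) \left(-2\right) = 98$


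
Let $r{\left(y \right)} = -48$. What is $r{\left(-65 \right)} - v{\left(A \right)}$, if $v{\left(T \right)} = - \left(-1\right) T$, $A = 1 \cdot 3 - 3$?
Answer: $-48$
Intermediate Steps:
$A = 0$ ($A = 3 - 3 = 0$)
$v{\left(T \right)} = T$
$r{\left(-65 \right)} - v{\left(A \right)} = -48 - 0 = -48 + 0 = -48$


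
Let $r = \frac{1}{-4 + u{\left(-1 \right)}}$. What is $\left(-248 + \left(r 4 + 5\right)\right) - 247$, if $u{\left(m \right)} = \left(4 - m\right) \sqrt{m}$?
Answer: $- \frac{20106}{41} - \frac{20 i}{41} \approx -490.39 - 0.4878 i$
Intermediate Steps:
$u{\left(m \right)} = \sqrt{m} \left(4 - m\right)$
$r = \frac{-4 - 5 i}{41}$ ($r = \frac{1}{-4 + \sqrt{-1} \left(4 - -1\right)} = \frac{1}{-4 + i \left(4 + 1\right)} = \frac{1}{-4 + i 5} = \frac{1}{-4 + 5 i} = \frac{-4 - 5 i}{41} \approx -0.097561 - 0.12195 i$)
$\left(-248 + \left(r 4 + 5\right)\right) - 247 = \left(-248 + \left(\left(- \frac{4}{41} - \frac{5 i}{41}\right) 4 + 5\right)\right) - 247 = \left(-248 + \left(\left(- \frac{16}{41} - \frac{20 i}{41}\right) + 5\right)\right) - 247 = \left(-248 + \left(\frac{189}{41} - \frac{20 i}{41}\right)\right) - 247 = \left(- \frac{9979}{41} - \frac{20 i}{41}\right) - 247 = - \frac{20106}{41} - \frac{20 i}{41}$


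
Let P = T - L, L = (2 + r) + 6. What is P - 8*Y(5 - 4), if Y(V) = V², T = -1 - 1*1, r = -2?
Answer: -16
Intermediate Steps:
T = -2 (T = -1 - 1 = -2)
L = 6 (L = (2 - 2) + 6 = 0 + 6 = 6)
P = -8 (P = -2 - 1*6 = -2 - 6 = -8)
P - 8*Y(5 - 4) = -8 - 8*(5 - 4)² = -8 - 8*1² = -8 - 8*1 = -8 - 8 = -16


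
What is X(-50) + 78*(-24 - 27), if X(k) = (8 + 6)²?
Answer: -3782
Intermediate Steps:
X(k) = 196 (X(k) = 14² = 196)
X(-50) + 78*(-24 - 27) = 196 + 78*(-24 - 27) = 196 + 78*(-51) = 196 - 3978 = -3782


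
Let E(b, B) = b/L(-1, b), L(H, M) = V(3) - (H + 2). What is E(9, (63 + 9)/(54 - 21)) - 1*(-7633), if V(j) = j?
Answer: 15275/2 ≈ 7637.5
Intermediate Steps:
L(H, M) = 1 - H (L(H, M) = 3 - (H + 2) = 3 - (2 + H) = 3 + (-2 - H) = 1 - H)
E(b, B) = b/2 (E(b, B) = b/(1 - 1*(-1)) = b/(1 + 1) = b/2)
E(9, (63 + 9)/(54 - 21)) - 1*(-7633) = (½)*9 - 1*(-7633) = 9/2 + 7633 = 15275/2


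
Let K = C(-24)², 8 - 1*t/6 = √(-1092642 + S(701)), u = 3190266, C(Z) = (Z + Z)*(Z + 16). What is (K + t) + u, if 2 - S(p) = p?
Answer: 3337770 - 6*I*√1093341 ≈ 3.3378e+6 - 6273.8*I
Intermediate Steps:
S(p) = 2 - p
C(Z) = 2*Z*(16 + Z) (C(Z) = (2*Z)*(16 + Z) = 2*Z*(16 + Z))
t = 48 - 6*I*√1093341 (t = 48 - 6*√(-1092642 + (2 - 1*701)) = 48 - 6*√(-1092642 + (2 - 701)) = 48 - 6*√(-1092642 - 699) = 48 - 6*I*√1093341 ≈ 48.0 - 6273.8*I)
K = 147456 (K = (2*(-24)*(16 - 24))² = (2*(-24)*(-8))² = 384² = 147456)
(K + t) + u = (147456 + (48 - 6*I*√1093341)) + 3190266 = (147504 - 6*I*√1093341) + 3190266 = 3337770 - 6*I*√1093341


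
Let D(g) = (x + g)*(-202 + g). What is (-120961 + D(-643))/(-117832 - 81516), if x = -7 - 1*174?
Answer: -575319/199348 ≈ -2.8860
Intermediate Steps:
x = -181 (x = -7 - 174 = -181)
D(g) = (-202 + g)*(-181 + g) (D(g) = (-181 + g)*(-202 + g) = (-202 + g)*(-181 + g))
(-120961 + D(-643))/(-117832 - 81516) = (-120961 + (36562 + (-643)² - 383*(-643)))/(-117832 - 81516) = (-120961 + (36562 + 413449 + 246269))/(-199348) = (-120961 + 696280)*(-1/199348) = 575319*(-1/199348) = -575319/199348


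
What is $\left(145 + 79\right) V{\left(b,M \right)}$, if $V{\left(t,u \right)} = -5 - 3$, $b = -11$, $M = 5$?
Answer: $-1792$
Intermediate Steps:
$V{\left(t,u \right)} = -8$ ($V{\left(t,u \right)} = -5 - 3 = -8$)
$\left(145 + 79\right) V{\left(b,M \right)} = \left(145 + 79\right) \left(-8\right) = 224 \left(-8\right) = -1792$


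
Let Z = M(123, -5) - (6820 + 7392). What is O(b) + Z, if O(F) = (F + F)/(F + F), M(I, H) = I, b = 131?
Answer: -14088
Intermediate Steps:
O(F) = 1 (O(F) = (2*F)/((2*F)) = (2*F)*(1/(2*F)) = 1)
Z = -14089 (Z = 123 - (6820 + 7392) = 123 - 1*14212 = 123 - 14212 = -14089)
O(b) + Z = 1 - 14089 = -14088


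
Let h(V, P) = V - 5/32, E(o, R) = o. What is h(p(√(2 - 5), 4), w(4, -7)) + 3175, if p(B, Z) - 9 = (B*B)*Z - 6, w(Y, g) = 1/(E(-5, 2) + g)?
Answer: 101307/32 ≈ 3165.8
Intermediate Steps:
w(Y, g) = 1/(-5 + g)
p(B, Z) = 3 + Z*B² (p(B, Z) = 9 + ((B*B)*Z - 6) = 9 + (B²*Z - 6) = 9 + (Z*B² - 6) = 9 + (-6 + Z*B²) = 3 + Z*B²)
h(V, P) = -5/32 + V (h(V, P) = V - 5*1/32 = V - 5/32 = -5/32 + V)
h(p(√(2 - 5), 4), w(4, -7)) + 3175 = (-5/32 + (3 + 4*(√(2 - 5))²)) + 3175 = (-5/32 + (3 + 4*(√(-3))²)) + 3175 = (-5/32 + (3 + 4*(I*√3)²)) + 3175 = (-5/32 + (3 + 4*(-3))) + 3175 = (-5/32 + (3 - 12)) + 3175 = (-5/32 - 9) + 3175 = -293/32 + 3175 = 101307/32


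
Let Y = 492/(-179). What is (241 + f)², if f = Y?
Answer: 1818766609/32041 ≈ 56764.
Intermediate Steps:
Y = -492/179 (Y = 492*(-1/179) = -492/179 ≈ -2.7486)
f = -492/179 ≈ -2.7486
(241 + f)² = (241 - 492/179)² = (42647/179)² = 1818766609/32041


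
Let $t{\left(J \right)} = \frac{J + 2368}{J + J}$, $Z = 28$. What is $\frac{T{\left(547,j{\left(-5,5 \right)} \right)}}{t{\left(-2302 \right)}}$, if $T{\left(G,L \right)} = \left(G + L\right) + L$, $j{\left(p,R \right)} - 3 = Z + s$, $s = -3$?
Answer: $- \frac{462702}{11} \approx -42064.0$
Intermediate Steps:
$t{\left(J \right)} = \frac{2368 + J}{2 J}$
$j{\left(p,R \right)} = 28$ ($j{\left(p,R \right)} = 3 + \left(28 - 3\right) = 3 + 25 = 28$)
$T{\left(G,L \right)} = G + 2 L$
$\frac{T{\left(547,j{\left(-5,5 \right)} \right)}}{t{\left(-2302 \right)}} = \frac{547 + 2 \cdot 28}{\frac{1}{2} \frac{1}{-2302} \left(2368 - 2302\right)} = \frac{547 + 56}{\frac{1}{2} \left(- \frac{1}{2302}\right) 66} = \frac{603}{- \frac{33}{2302}} = 603 \left(- \frac{2302}{33}\right) = - \frac{462702}{11}$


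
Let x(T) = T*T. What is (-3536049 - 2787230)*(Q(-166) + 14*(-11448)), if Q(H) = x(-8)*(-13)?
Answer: 1018705540016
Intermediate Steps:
x(T) = T**2
Q(H) = -832 (Q(H) = (-8)**2*(-13) = 64*(-13) = -832)
(-3536049 - 2787230)*(Q(-166) + 14*(-11448)) = (-3536049 - 2787230)*(-832 + 14*(-11448)) = -6323279*(-832 - 160272) = -6323279*(-161104) = 1018705540016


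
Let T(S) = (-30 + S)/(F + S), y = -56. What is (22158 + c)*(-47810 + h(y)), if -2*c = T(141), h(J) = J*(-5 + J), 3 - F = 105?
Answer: -12787047987/13 ≈ -9.8362e+8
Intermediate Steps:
F = -102 (F = 3 - 1*105 = 3 - 105 = -102)
T(S) = (-30 + S)/(-102 + S)
c = -37/26 (c = -(-30 + 141)/(2*(-102 + 141)) = -111/(2*39) = -111/78 = -½*37/13 = -37/26 ≈ -1.4231)
(22158 + c)*(-47810 + h(y)) = (22158 - 37/26)*(-47810 - 56*(-5 - 56)) = 576071*(-47810 - 56*(-61))/26 = 576071*(-47810 + 3416)/26 = (576071/26)*(-44394) = -12787047987/13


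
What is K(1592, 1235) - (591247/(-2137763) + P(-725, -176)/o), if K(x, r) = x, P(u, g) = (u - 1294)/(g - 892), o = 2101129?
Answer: 2546131185048015833/1599050837056012 ≈ 1592.3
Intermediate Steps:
P(u, g) = (-1294 + u)/(-892 + g)
K(1592, 1235) - (591247/(-2137763) + P(-725, -176)/o) = 1592 - (591247/(-2137763) + ((-1294 - 725)/(-892 - 176))/2101129) = 1592 - (591247*(-1/2137763) + (-2019/(-1068))*(1/2101129)) = 1592 - (-591247/2137763 - 1/1068*(-2019)*(1/2101129)) = 1592 - (-591247/2137763 + (673/356)*(1/2101129)) = 1592 - (-591247/2137763 + 673/748001924) = 1592 - 1*(-442252454844729/1599050837056012) = 1592 + 442252454844729/1599050837056012 = 2546131185048015833/1599050837056012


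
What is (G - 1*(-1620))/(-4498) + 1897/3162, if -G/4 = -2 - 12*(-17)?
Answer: 2982581/7111338 ≈ 0.41941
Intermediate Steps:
G = -808 (G = -4*(-2 - 12*(-17)) = -4*(-2 + 204) = -4*202 = -808)
(G - 1*(-1620))/(-4498) + 1897/3162 = (-808 - 1*(-1620))/(-4498) + 1897/3162 = (-808 + 1620)*(-1/4498) + 1897*(1/3162) = 812*(-1/4498) + 1897/3162 = -406/2249 + 1897/3162 = 2982581/7111338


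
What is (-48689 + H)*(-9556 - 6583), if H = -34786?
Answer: 1347203025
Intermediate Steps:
(-48689 + H)*(-9556 - 6583) = (-48689 - 34786)*(-9556 - 6583) = -83475*(-16139) = 1347203025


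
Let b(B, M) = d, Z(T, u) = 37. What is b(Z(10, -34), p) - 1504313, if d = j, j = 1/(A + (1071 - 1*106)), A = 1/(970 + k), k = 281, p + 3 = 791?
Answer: -1816030721357/1207216 ≈ -1.5043e+6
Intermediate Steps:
p = 788 (p = -3 + 791 = 788)
A = 1/1251 (A = 1/(970 + 281) = 1/1251 ≈ 0.00079936)
j = 1251/1207216 (j = 1/(1/1251 + (1071 - 1*106)) = 1/(1/1251 + (1071 - 106)) = 1/(1/1251 + 965) = 1/(1207216/1251) = 1251/1207216 ≈ 0.0010363)
d = 1251/1207216 ≈ 0.0010363
b(B, M) = 1251/1207216
b(Z(10, -34), p) - 1504313 = 1251/1207216 - 1504313 = -1816030721357/1207216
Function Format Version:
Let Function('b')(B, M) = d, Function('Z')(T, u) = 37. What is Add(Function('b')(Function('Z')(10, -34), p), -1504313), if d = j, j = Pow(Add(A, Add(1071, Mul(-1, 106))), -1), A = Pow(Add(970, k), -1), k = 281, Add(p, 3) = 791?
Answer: Rational(-1816030721357, 1207216) ≈ -1.5043e+6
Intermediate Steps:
p = 788 (p = Add(-3, 791) = 788)
A = Rational(1, 1251) (A = Pow(Add(970, 281), -1) = Pow(1251, -1) = Rational(1, 1251) ≈ 0.00079936)
j = Rational(1251, 1207216) (j = Pow(Add(Rational(1, 1251), Add(1071, Mul(-1, 106))), -1) = Pow(Add(Rational(1, 1251), Add(1071, -106)), -1) = Pow(Add(Rational(1, 1251), 965), -1) = Pow(Rational(1207216, 1251), -1) = Rational(1251, 1207216) ≈ 0.0010363)
d = Rational(1251, 1207216) ≈ 0.0010363
Function('b')(B, M) = Rational(1251, 1207216)
Add(Function('b')(Function('Z')(10, -34), p), -1504313) = Add(Rational(1251, 1207216), -1504313) = Rational(-1816030721357, 1207216)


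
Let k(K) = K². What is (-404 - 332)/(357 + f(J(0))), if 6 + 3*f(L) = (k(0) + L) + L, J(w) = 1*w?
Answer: -736/355 ≈ -2.0732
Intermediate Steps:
J(w) = w
f(L) = -2 + 2*L/3 (f(L) = -2 + ((0² + L) + L)/3 = -2 + ((0 + L) + L)/3 = -2 + (L + L)/3 = -2 + (2*L)/3 = -2 + 2*L/3)
(-404 - 332)/(357 + f(J(0))) = (-404 - 332)/(357 + (-2 + (⅔)*0)) = -736/(357 + (-2 + 0)) = -736/(357 - 2) = -736/355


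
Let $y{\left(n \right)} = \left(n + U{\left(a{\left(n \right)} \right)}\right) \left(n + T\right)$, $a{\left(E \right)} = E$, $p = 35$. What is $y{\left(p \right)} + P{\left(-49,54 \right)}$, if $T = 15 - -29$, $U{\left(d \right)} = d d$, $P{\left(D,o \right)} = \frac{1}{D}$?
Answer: $\frac{4877459}{49} \approx 99540.0$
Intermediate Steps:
$U{\left(d \right)} = d^{2}$
$T = 44$ ($T = 15 + 29 = 44$)
$y{\left(n \right)} = \left(44 + n\right) \left(n + n^{2}\right)$ ($y{\left(n \right)} = \left(n + n^{2}\right) \left(n + 44\right) = \left(n + n^{2}\right) \left(44 + n\right) = \left(44 + n\right) \left(n + n^{2}\right)$)
$y{\left(p \right)} + P{\left(-49,54 \right)} = 35 \left(44 + 35^{2} + 45 \cdot 35\right) + \frac{1}{-49} = 35 \left(44 + 1225 + 1575\right) - \frac{1}{49} = 35 \cdot 2844 - \frac{1}{49} = 99540 - \frac{1}{49} = \frac{4877459}{49}$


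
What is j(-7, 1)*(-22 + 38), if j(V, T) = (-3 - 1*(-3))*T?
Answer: 0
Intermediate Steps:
j(V, T) = 0 (j(V, T) = (-3 + 3)*T = 0*T = 0)
j(-7, 1)*(-22 + 38) = 0*(-22 + 38) = 0*16 = 0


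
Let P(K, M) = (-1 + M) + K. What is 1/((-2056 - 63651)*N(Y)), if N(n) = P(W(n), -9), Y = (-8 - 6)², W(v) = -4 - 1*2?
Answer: 1/1051312 ≈ 9.5119e-7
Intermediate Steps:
W(v) = -6 (W(v) = -4 - 2 = -6)
Y = 196 (Y = (-14)² = 196)
P(K, M) = -1 + K + M
N(n) = -16 (N(n) = -1 - 6 - 9 = -16)
1/((-2056 - 63651)*N(Y)) = 1/(-2056 - 63651*(-16)) = -1/16/(-65707) = -1/65707*(-1/16) = 1/1051312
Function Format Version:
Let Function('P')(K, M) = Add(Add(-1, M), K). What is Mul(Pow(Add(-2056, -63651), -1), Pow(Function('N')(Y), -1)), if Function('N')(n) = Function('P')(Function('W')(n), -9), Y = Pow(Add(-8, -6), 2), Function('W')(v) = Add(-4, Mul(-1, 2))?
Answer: Rational(1, 1051312) ≈ 9.5119e-7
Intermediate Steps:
Function('W')(v) = -6 (Function('W')(v) = Add(-4, -2) = -6)
Y = 196 (Y = Pow(-14, 2) = 196)
Function('P')(K, M) = Add(-1, K, M)
Function('N')(n) = -16 (Function('N')(n) = Add(-1, -6, -9) = -16)
Mul(Pow(Add(-2056, -63651), -1), Pow(Function('N')(Y), -1)) = Mul(Pow(Add(-2056, -63651), -1), Pow(-16, -1)) = Mul(Pow(-65707, -1), Rational(-1, 16)) = Mul(Rational(-1, 65707), Rational(-1, 16)) = Rational(1, 1051312)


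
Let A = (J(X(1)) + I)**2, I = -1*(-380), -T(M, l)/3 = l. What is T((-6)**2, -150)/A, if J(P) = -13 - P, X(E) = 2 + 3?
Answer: 225/65522 ≈ 0.0034340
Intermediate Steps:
X(E) = 5
T(M, l) = -3*l
I = 380
A = 131044 (A = ((-13 - 1*5) + 380)**2 = ((-13 - 5) + 380)**2 = (-18 + 380)**2 = 362**2 = 131044)
T((-6)**2, -150)/A = -3*(-150)/131044 = 450*(1/131044) = 225/65522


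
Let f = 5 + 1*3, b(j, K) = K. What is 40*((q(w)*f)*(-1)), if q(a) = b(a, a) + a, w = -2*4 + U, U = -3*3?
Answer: 10880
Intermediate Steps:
U = -9
f = 8 (f = 5 + 3 = 8)
w = -17 (w = -2*4 - 9 = -8 - 9 = -17)
q(a) = 2*a (q(a) = a + a = 2*a)
40*((q(w)*f)*(-1)) = 40*(((2*(-17))*8)*(-1)) = 40*(-34*8*(-1)) = 40*(-272*(-1)) = 40*272 = 10880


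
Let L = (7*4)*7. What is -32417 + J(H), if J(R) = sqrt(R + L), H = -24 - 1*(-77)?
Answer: -32417 + sqrt(249) ≈ -32401.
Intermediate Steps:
H = 53 (H = -24 + 77 = 53)
L = 196 (L = 28*7 = 196)
J(R) = sqrt(196 + R) (J(R) = sqrt(R + 196) = sqrt(196 + R))
-32417 + J(H) = -32417 + sqrt(196 + 53) = -32417 + sqrt(249)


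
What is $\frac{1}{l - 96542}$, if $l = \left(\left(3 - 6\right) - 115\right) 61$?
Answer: $- \frac{1}{103740} \approx -9.6395 \cdot 10^{-6}$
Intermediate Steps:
$l = -7198$ ($l = \left(\left(3 - 6\right) - 115\right) 61 = \left(-3 - 115\right) 61 = \left(-118\right) 61 = -7198$)
$\frac{1}{l - 96542} = \frac{1}{-7198 - 96542} = \frac{1}{-103740} = - \frac{1}{103740}$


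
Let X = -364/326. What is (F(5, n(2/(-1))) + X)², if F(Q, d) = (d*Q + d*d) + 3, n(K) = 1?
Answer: 1651225/26569 ≈ 62.149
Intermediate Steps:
F(Q, d) = 3 + d² + Q*d (F(Q, d) = (Q*d + d²) + 3 = (d² + Q*d) + 3 = 3 + d² + Q*d)
X = -182/163 (X = -364*1/326 = -182/163 ≈ -1.1166)
(F(5, n(2/(-1))) + X)² = ((3 + 1² + 5*1) - 182/163)² = ((3 + 1 + 5) - 182/163)² = (9 - 182/163)² = (1285/163)² = 1651225/26569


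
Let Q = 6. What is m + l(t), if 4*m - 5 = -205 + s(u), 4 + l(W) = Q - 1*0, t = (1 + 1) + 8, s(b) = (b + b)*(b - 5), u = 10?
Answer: -23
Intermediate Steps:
s(b) = 2*b*(-5 + b) (s(b) = (2*b)*(-5 + b) = 2*b*(-5 + b))
t = 10 (t = 2 + 8 = 10)
l(W) = 2 (l(W) = -4 + (6 - 1*0) = -4 + (6 + 0) = -4 + 6 = 2)
m = -25 (m = 5/4 + (-205 + 2*10*(-5 + 10))/4 = 5/4 + (-205 + 2*10*5)/4 = 5/4 + (-205 + 100)/4 = 5/4 + (¼)*(-105) = 5/4 - 105/4 = -25)
m + l(t) = -25 + 2 = -23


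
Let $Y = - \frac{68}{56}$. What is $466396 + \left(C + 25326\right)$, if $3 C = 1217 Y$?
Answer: $\frac{20631635}{42} \approx 4.9123 \cdot 10^{5}$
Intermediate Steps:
$Y = - \frac{17}{14}$ ($Y = \left(-68\right) \frac{1}{56} = - \frac{17}{14} \approx -1.2143$)
$C = - \frac{20689}{42}$ ($C = \frac{1217 \left(- \frac{17}{14}\right)}{3} = \frac{1}{3} \left(- \frac{20689}{14}\right) = - \frac{20689}{42} \approx -492.6$)
$466396 + \left(C + 25326\right) = 466396 + \left(- \frac{20689}{42} + 25326\right) = 466396 + \frac{1043003}{42} = \frac{20631635}{42}$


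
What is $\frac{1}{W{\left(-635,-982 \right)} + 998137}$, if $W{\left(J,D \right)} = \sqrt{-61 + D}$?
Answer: $\frac{142591}{142325353116} - \frac{i \sqrt{1043}}{996277471812} \approx 1.0019 \cdot 10^{-6} - 3.2416 \cdot 10^{-11} i$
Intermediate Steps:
$\frac{1}{W{\left(-635,-982 \right)} + 998137} = \frac{1}{\sqrt{-61 - 982} + 998137} = \frac{1}{\sqrt{-1043} + 998137} = \frac{1}{i \sqrt{1043} + 998137} = \frac{1}{998137 + i \sqrt{1043}}$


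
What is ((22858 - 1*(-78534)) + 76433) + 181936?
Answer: 359761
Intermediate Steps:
((22858 - 1*(-78534)) + 76433) + 181936 = ((22858 + 78534) + 76433) + 181936 = (101392 + 76433) + 181936 = 177825 + 181936 = 359761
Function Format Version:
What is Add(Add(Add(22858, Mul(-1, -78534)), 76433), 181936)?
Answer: 359761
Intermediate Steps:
Add(Add(Add(22858, Mul(-1, -78534)), 76433), 181936) = Add(Add(Add(22858, 78534), 76433), 181936) = Add(Add(101392, 76433), 181936) = Add(177825, 181936) = 359761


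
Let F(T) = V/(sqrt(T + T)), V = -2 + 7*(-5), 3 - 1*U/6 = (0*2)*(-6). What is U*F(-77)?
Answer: 333*I*sqrt(154)/77 ≈ 53.668*I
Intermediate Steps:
U = 18 (U = 18 - 6*0*2*(-6) = 18 - 0*(-6) = 18 - 6*0 = 18 + 0 = 18)
V = -37 (V = -2 - 35 = -37)
F(T) = -37*sqrt(2)/(2*sqrt(T)) (F(T) = -37/sqrt(T + T) = -37*sqrt(2)/(2*sqrt(T)))
U*F(-77) = 18*(-37*sqrt(2)/(2*sqrt(-77))) = 18*(-37*sqrt(2)*(-I*sqrt(77)/77)/2) = 18*(37*I*sqrt(154)/154) = 333*I*sqrt(154)/77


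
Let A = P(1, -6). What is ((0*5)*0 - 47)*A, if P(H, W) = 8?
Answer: -376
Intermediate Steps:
A = 8
((0*5)*0 - 47)*A = ((0*5)*0 - 47)*8 = (0*0 - 47)*8 = (0 - 47)*8 = -47*8 = -376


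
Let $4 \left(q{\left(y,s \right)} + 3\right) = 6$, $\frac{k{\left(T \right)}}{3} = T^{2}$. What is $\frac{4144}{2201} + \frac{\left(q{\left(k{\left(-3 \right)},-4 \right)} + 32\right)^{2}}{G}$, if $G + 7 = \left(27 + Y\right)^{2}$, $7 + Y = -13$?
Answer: $\frac{8886113}{369768} \approx 24.032$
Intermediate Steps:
$k{\left(T \right)} = 3 T^{2}$
$q{\left(y,s \right)} = - \frac{3}{2}$ ($q{\left(y,s \right)} = -3 + \frac{1}{4} \cdot 6 = -3 + \frac{3}{2} = - \frac{3}{2}$)
$Y = -20$ ($Y = -7 - 13 = -20$)
$G = 42$ ($G = -7 + \left(27 - 20\right)^{2} = -7 + 7^{2} = -7 + 49 = 42$)
$\frac{4144}{2201} + \frac{\left(q{\left(k{\left(-3 \right)},-4 \right)} + 32\right)^{2}}{G} = \frac{4144}{2201} + \frac{\left(- \frac{3}{2} + 32\right)^{2}}{42} = 4144 \cdot \frac{1}{2201} + \left(\frac{61}{2}\right)^{2} \cdot \frac{1}{42} = \frac{4144}{2201} + \frac{3721}{4} \cdot \frac{1}{42} = \frac{4144}{2201} + \frac{3721}{168} = \frac{8886113}{369768}$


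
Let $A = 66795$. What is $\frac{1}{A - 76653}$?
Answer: $- \frac{1}{9858} \approx -0.00010144$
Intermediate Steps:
$\frac{1}{A - 76653} = \frac{1}{66795 - 76653} = \frac{1}{-9858} = - \frac{1}{9858}$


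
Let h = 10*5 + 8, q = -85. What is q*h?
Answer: -4930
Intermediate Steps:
h = 58 (h = 50 + 8 = 58)
q*h = -85*58 = -4930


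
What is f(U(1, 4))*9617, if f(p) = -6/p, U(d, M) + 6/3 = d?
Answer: 57702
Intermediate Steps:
U(d, M) = -2 + d
f(U(1, 4))*9617 = -6/(-2 + 1)*9617 = -6/(-1)*9617 = -6*(-1)*9617 = 6*9617 = 57702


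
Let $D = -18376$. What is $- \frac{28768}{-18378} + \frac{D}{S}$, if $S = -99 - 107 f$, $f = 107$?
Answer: $\frac{83740874}{26528643} \approx 3.1566$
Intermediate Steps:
$S = -11548$ ($S = -99 - 11449 = -11548$)
$- \frac{28768}{-18378} + \frac{D}{S} = - \frac{28768}{-18378} - \frac{18376}{-11548} = \left(-28768\right) \left(- \frac{1}{18378}\right) - - \frac{4594}{2887} = \frac{14384}{9189} + \frac{4594}{2887} = \frac{83740874}{26528643}$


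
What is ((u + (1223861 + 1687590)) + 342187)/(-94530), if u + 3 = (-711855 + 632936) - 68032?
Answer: -1553342/47265 ≈ -32.865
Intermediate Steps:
u = -146954 (u = -3 + ((-711855 + 632936) - 68032) = -3 + (-78919 - 68032) = -3 - 146951 = -146954)
((u + (1223861 + 1687590)) + 342187)/(-94530) = ((-146954 + (1223861 + 1687590)) + 342187)/(-94530) = ((-146954 + 2911451) + 342187)*(-1/94530) = (2764497 + 342187)*(-1/94530) = 3106684*(-1/94530) = -1553342/47265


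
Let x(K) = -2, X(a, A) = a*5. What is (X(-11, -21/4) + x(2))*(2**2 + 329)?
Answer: -18981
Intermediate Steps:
X(a, A) = 5*a
(X(-11, -21/4) + x(2))*(2**2 + 329) = (5*(-11) - 2)*(2**2 + 329) = (-55 - 2)*(4 + 329) = -57*333 = -18981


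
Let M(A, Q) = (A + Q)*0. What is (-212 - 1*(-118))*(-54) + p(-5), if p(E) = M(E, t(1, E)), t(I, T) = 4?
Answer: 5076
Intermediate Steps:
M(A, Q) = 0
p(E) = 0
(-212 - 1*(-118))*(-54) + p(-5) = (-212 - 1*(-118))*(-54) + 0 = (-212 + 118)*(-54) + 0 = -94*(-54) + 0 = 5076 + 0 = 5076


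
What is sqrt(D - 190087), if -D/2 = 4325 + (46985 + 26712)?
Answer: 3*I*sqrt(38459) ≈ 588.33*I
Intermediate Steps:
D = -156044 (D = -2*(4325 + (46985 + 26712)) = -2*(4325 + 73697) = -2*78022 = -156044)
sqrt(D - 190087) = sqrt(-156044 - 190087) = sqrt(-346131) = 3*I*sqrt(38459)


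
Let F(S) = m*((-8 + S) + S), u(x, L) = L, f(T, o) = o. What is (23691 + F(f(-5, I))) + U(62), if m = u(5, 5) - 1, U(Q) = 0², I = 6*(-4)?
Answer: 23467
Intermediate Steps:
I = -24
U(Q) = 0
m = 4 (m = 5 - 1 = 4)
F(S) = -32 + 8*S (F(S) = 4*((-8 + S) + S) = 4*(-8 + 2*S) = -32 + 8*S)
(23691 + F(f(-5, I))) + U(62) = (23691 + (-32 + 8*(-24))) + 0 = (23691 + (-32 - 192)) + 0 = (23691 - 224) + 0 = 23467 + 0 = 23467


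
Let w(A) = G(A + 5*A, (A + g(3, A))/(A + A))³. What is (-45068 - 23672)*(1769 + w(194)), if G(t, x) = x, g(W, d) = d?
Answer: -121669800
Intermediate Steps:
w(A) = 1 (w(A) = ((A + A)/(A + A))³ = ((2*A)/((2*A)))³ = ((2*A)*(1/(2*A)))³ = 1³ = 1)
(-45068 - 23672)*(1769 + w(194)) = (-45068 - 23672)*(1769 + 1) = -68740*1770 = -121669800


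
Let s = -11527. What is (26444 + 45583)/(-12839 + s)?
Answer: -24009/8122 ≈ -2.9560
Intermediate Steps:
(26444 + 45583)/(-12839 + s) = (26444 + 45583)/(-12839 - 11527) = 72027/(-24366) = 72027*(-1/24366) = -24009/8122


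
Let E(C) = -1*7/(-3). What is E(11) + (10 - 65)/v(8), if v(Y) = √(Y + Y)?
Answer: -137/12 ≈ -11.417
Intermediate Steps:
E(C) = 7/3 (E(C) = -7*(-⅓) = 7/3)
v(Y) = √2*√Y (v(Y) = √(2*Y) = √2*√Y)
E(11) + (10 - 65)/v(8) = 7/3 + (10 - 65)/((√2*√8)) = 7/3 - 55/(√2*(2*√2)) = 7/3 - 55/4 = -137/12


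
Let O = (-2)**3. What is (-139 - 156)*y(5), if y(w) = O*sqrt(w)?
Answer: 2360*sqrt(5) ≈ 5277.1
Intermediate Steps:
O = -8
y(w) = -8*sqrt(w)
(-139 - 156)*y(5) = (-139 - 156)*(-8*sqrt(5)) = -(-2360)*sqrt(5) = 2360*sqrt(5)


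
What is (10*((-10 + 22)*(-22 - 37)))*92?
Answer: -651360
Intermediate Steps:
(10*((-10 + 22)*(-22 - 37)))*92 = (10*(12*(-59)))*92 = (10*(-708))*92 = -7080*92 = -651360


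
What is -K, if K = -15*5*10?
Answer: 750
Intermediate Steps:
K = -750 (K = -75*10 = -750)
-K = -1*(-750) = 750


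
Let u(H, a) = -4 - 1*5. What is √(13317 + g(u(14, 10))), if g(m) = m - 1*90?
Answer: √13218 ≈ 114.97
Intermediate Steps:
u(H, a) = -9 (u(H, a) = -4 - 5 = -9)
g(m) = -90 + m (g(m) = m - 90 = -90 + m)
√(13317 + g(u(14, 10))) = √(13317 + (-90 - 9)) = √(13317 - 99) = √13218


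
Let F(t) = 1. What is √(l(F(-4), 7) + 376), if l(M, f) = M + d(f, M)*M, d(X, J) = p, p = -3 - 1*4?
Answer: √370 ≈ 19.235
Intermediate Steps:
p = -7 (p = -3 - 4 = -7)
d(X, J) = -7
l(M, f) = -6*M (l(M, f) = M - 7*M = -6*M)
√(l(F(-4), 7) + 376) = √(-6*1 + 376) = √(-6 + 376) = √370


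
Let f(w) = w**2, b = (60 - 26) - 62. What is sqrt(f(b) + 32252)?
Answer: 2*sqrt(8259) ≈ 181.76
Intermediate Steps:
b = -28 (b = 34 - 62 = -28)
sqrt(f(b) + 32252) = sqrt((-28)**2 + 32252) = sqrt(784 + 32252) = sqrt(33036) = 2*sqrt(8259)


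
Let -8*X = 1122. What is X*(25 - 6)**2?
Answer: -202521/4 ≈ -50630.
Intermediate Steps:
X = -561/4 (X = -1/8*1122 = -561/4 ≈ -140.25)
X*(25 - 6)**2 = -561*(25 - 6)**2/4 = -561/4*19**2 = -561/4*361 = -202521/4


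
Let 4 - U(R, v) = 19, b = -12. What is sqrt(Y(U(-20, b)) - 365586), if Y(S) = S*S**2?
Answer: I*sqrt(368961) ≈ 607.42*I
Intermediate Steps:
U(R, v) = -15 (U(R, v) = 4 - 1*19 = 4 - 19 = -15)
Y(S) = S**3
sqrt(Y(U(-20, b)) - 365586) = sqrt((-15)**3 - 365586) = sqrt(-3375 - 365586) = sqrt(-368961) = I*sqrt(368961)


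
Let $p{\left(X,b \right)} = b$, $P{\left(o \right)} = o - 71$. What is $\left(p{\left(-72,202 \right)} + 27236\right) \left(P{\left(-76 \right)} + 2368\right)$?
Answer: $60939798$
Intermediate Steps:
$P{\left(o \right)} = -71 + o$
$\left(p{\left(-72,202 \right)} + 27236\right) \left(P{\left(-76 \right)} + 2368\right) = \left(202 + 27236\right) \left(\left(-71 - 76\right) + 2368\right) = 27438 \left(-147 + 2368\right) = 27438 \cdot 2221 = 60939798$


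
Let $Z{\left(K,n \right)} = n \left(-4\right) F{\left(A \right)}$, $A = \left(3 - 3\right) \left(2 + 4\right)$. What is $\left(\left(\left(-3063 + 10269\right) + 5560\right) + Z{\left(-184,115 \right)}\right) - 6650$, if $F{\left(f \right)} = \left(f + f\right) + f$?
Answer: $6116$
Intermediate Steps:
$A = 0$ ($A = 0 \cdot 6 = 0$)
$F{\left(f \right)} = 3 f$ ($F{\left(f \right)} = 2 f + f = 3 f$)
$Z{\left(K,n \right)} = 0$ ($Z{\left(K,n \right)} = n \left(-4\right) 3 \cdot 0 = - 4 n 0 = 0$)
$\left(\left(\left(-3063 + 10269\right) + 5560\right) + Z{\left(-184,115 \right)}\right) - 6650 = \left(\left(\left(-3063 + 10269\right) + 5560\right) + 0\right) - 6650 = \left(\left(7206 + 5560\right) + 0\right) - 6650 = \left(12766 + 0\right) - 6650 = 12766 - 6650 = 6116$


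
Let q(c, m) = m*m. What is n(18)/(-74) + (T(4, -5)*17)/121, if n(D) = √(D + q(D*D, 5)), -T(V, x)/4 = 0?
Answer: -√43/74 ≈ -0.088614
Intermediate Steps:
T(V, x) = 0 (T(V, x) = -4*0 = 0)
q(c, m) = m²
n(D) = √(25 + D) (n(D) = √(D + 5²) = √(D + 25) = √(25 + D))
n(18)/(-74) + (T(4, -5)*17)/121 = √(25 + 18)/(-74) + (0*17)/121 = √43*(-1/74) + 0*(1/121) = -√43/74 + 0 = -√43/74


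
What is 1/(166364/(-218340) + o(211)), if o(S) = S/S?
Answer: 54585/12994 ≈ 4.2008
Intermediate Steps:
o(S) = 1
1/(166364/(-218340) + o(211)) = 1/(166364/(-218340) + 1) = 1/(166364*(-1/218340) + 1) = 1/(-41591/54585 + 1) = 1/(12994/54585) = 54585/12994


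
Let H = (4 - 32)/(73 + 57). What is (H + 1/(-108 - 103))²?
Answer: 9114361/188101225 ≈ 0.048455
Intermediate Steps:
H = -14/65 (H = -28/130 = -28*1/130 = -14/65 ≈ -0.21538)
(H + 1/(-108 - 103))² = (-14/65 + 1/(-108 - 103))² = (-14/65 + 1/(-211))² = (-14/65 - 1/211)² = (-3019/13715)² = 9114361/188101225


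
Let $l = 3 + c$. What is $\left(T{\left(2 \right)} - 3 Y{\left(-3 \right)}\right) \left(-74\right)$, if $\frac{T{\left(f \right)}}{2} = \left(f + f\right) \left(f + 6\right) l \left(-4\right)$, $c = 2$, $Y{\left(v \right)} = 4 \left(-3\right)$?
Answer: $92056$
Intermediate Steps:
$Y{\left(v \right)} = -12$
$l = 5$ ($l = 3 + 2 = 5$)
$T{\left(f \right)} = - 80 f \left(6 + f\right)$ ($T{\left(f \right)} = 2 \left(f + f\right) \left(f + 6\right) 5 \left(-4\right) = 2 \cdot 2 f \left(6 + f\right) 5 \left(-4\right) = 2 \cdot 10 f \left(6 + f\right) \left(-4\right) = 2 \left(- 40 f \left(6 + f\right)\right) = - 80 f \left(6 + f\right)$)
$\left(T{\left(2 \right)} - 3 Y{\left(-3 \right)}\right) \left(-74\right) = \left(\left(-80\right) 2 \left(6 + 2\right) - -36\right) \left(-74\right) = \left(\left(-80\right) 2 \cdot 8 + 36\right) \left(-74\right) = \left(-1280 + 36\right) \left(-74\right) = \left(-1244\right) \left(-74\right) = 92056$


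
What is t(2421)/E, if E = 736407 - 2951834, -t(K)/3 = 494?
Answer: 1482/2215427 ≈ 0.00066895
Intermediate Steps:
t(K) = -1482 (t(K) = -3*494 = -1482)
E = -2215427
t(2421)/E = -1482/(-2215427) = -1482*(-1/2215427) = 1482/2215427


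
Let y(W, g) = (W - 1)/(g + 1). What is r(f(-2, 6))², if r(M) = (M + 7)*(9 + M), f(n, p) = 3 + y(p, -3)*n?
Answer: 65025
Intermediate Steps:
y(W, g) = (-1 + W)/(1 + g)
f(n, p) = 3 + n*(½ - p/2) (f(n, p) = 3 + ((-1 + p)/(1 - 3))*n = 3 + ((-1 + p)/(-2))*n = 3 + (-(-1 + p)/2)*n = 3 + (½ - p/2)*n = 3 + n*(½ - p/2))
r(M) = (7 + M)*(9 + M)
r(f(-2, 6))² = (63 + (3 + (½)*(-2)*(1 - 1*6))² + 16*(3 + (½)*(-2)*(1 - 1*6)))² = (63 + (3 + (½)*(-2)*(1 - 6))² + 16*(3 + (½)*(-2)*(1 - 6)))² = (63 + (3 + (½)*(-2)*(-5))² + 16*(3 + (½)*(-2)*(-5)))² = (63 + (3 + 5)² + 16*(3 + 5))² = (63 + 8² + 16*8)² = (63 + 64 + 128)² = 255² = 65025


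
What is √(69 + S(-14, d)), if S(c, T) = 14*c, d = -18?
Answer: I*√127 ≈ 11.269*I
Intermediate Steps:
√(69 + S(-14, d)) = √(69 + 14*(-14)) = √(69 - 196) = √(-127) = I*√127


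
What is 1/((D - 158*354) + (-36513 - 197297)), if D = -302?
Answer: -1/290044 ≈ -3.4478e-6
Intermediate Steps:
1/((D - 158*354) + (-36513 - 197297)) = 1/((-302 - 158*354) + (-36513 - 197297)) = 1/((-302 - 55932) - 233810) = 1/(-56234 - 233810) = 1/(-290044) = -1/290044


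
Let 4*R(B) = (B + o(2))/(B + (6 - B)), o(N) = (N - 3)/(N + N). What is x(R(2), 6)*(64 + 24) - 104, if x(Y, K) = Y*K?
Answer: -131/2 ≈ -65.500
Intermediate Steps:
o(N) = (-3 + N)/(2*N) (o(N) = (-3 + N)/((2*N)) = (-3 + N)*(1/(2*N)) = (-3 + N)/(2*N))
R(B) = -1/96 + B/24 (R(B) = ((B + (½)*(-3 + 2)/2)/(B + (6 - B)))/4 = ((B + (½)*(½)*(-1))/6)/4 = ((B - ¼)*(⅙))/4 = ((-¼ + B)*(⅙))/4 = (-1/24 + B/6)/4 = -1/96 + B/24)
x(Y, K) = K*Y
x(R(2), 6)*(64 + 24) - 104 = (6*(-1/96 + (1/24)*2))*(64 + 24) - 104 = (6*(-1/96 + 1/12))*88 - 104 = (6*(7/96))*88 - 104 = (7/16)*88 - 104 = 77/2 - 104 = -131/2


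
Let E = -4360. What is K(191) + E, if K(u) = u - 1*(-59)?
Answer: -4110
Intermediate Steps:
K(u) = 59 + u (K(u) = u + 59 = 59 + u)
K(191) + E = (59 + 191) - 4360 = 250 - 4360 = -4110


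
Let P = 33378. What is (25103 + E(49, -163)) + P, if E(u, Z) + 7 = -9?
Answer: 58465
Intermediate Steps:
E(u, Z) = -16 (E(u, Z) = -7 - 9 = -16)
(25103 + E(49, -163)) + P = (25103 - 16) + 33378 = 25087 + 33378 = 58465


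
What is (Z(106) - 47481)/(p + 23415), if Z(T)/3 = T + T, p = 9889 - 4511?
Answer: -46845/28793 ≈ -1.6270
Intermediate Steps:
p = 5378
Z(T) = 6*T (Z(T) = 3*(T + T) = 3*(2*T) = 6*T)
(Z(106) - 47481)/(p + 23415) = (6*106 - 47481)/(5378 + 23415) = (636 - 47481)/28793 = -46845*1/28793 = -46845/28793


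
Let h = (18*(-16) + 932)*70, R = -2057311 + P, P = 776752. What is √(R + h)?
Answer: I*√1235479 ≈ 1111.5*I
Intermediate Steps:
R = -1280559 (R = -2057311 + 776752 = -1280559)
h = 45080 (h = (-288 + 932)*70 = 644*70 = 45080)
√(R + h) = √(-1280559 + 45080) = √(-1235479) = I*√1235479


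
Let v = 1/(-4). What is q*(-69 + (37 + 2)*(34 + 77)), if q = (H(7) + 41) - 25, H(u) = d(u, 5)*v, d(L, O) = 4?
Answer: 63900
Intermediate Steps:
v = -¼ ≈ -0.25000
H(u) = -1 (H(u) = 4*(-¼) = -1)
q = 15 (q = (-1 + 41) - 25 = 40 - 25 = 15)
q*(-69 + (37 + 2)*(34 + 77)) = 15*(-69 + (37 + 2)*(34 + 77)) = 15*(-69 + 39*111) = 15*(-69 + 4329) = 15*4260 = 63900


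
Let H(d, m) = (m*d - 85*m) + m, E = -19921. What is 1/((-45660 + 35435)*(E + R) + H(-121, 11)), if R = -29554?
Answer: 1/505879620 ≈ 1.9768e-9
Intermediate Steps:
H(d, m) = -84*m + d*m (H(d, m) = (d*m - 85*m) + m = (-85*m + d*m) + m = -84*m + d*m)
1/((-45660 + 35435)*(E + R) + H(-121, 11)) = 1/((-45660 + 35435)*(-19921 - 29554) + 11*(-84 - 121)) = 1/(-10225*(-49475) + 11*(-205)) = 1/(505881875 - 2255) = 1/505879620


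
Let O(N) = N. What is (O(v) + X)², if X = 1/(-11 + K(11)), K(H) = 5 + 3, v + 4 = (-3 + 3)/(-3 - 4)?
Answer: 169/9 ≈ 18.778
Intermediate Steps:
v = -4 (v = -4 + (-3 + 3)/(-3 - 4) = -4 + 0/(-7) = -4 + 0*(-⅐) = -4 + 0 = -4)
K(H) = 8
X = -⅓ (X = 1/(-11 + 8) = 1/(-3) = -⅓ ≈ -0.33333)
(O(v) + X)² = (-4 - ⅓)² = (-13/3)² = 169/9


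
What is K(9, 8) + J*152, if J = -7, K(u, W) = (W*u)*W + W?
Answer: -480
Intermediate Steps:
K(u, W) = W + u*W**2 (K(u, W) = u*W**2 + W = W + u*W**2)
K(9, 8) + J*152 = 8*(1 + 8*9) - 7*152 = 8*(1 + 72) - 1064 = 8*73 - 1064 = 584 - 1064 = -480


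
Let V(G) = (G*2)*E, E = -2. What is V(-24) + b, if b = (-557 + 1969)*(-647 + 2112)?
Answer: 2068676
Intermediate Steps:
b = 2068580 (b = 1412*1465 = 2068580)
V(G) = -4*G (V(G) = (G*2)*(-2) = (2*G)*(-2) = -4*G)
V(-24) + b = -4*(-24) + 2068580 = 96 + 2068580 = 2068676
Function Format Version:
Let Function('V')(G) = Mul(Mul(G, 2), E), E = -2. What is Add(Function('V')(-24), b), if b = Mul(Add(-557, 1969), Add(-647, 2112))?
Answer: 2068676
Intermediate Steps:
b = 2068580 (b = Mul(1412, 1465) = 2068580)
Function('V')(G) = Mul(-4, G) (Function('V')(G) = Mul(Mul(G, 2), -2) = Mul(Mul(2, G), -2) = Mul(-4, G))
Add(Function('V')(-24), b) = Add(Mul(-4, -24), 2068580) = Add(96, 2068580) = 2068676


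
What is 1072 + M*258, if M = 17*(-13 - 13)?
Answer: -112964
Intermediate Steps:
M = -442 (M = 17*(-26) = -442)
1072 + M*258 = 1072 - 442*258 = 1072 - 114036 = -112964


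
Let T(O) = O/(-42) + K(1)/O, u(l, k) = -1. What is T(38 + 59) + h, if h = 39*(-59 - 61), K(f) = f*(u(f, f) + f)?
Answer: -196657/42 ≈ -4682.3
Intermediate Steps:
K(f) = f*(-1 + f)
T(O) = -O/42 (T(O) = O/(-42) + (1*(-1 + 1))/O = O*(-1/42) + (1*0)/O = -O/42 + 0/O = -O/42 + 0 = -O/42)
h = -4680 (h = 39*(-120) = -4680)
T(38 + 59) + h = -(38 + 59)/42 - 4680 = -1/42*97 - 4680 = -97/42 - 4680 = -196657/42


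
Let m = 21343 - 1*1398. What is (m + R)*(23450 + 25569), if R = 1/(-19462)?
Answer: 19027685083191/19462 ≈ 9.7768e+8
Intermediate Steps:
m = 19945 (m = 21343 - 1398 = 19945)
R = -1/19462 ≈ -5.1382e-5
(m + R)*(23450 + 25569) = (19945 - 1/19462)*(23450 + 25569) = (388169589/19462)*49019 = 19027685083191/19462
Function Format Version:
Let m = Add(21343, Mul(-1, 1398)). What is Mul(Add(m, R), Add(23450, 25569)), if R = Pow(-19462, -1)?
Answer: Rational(19027685083191, 19462) ≈ 9.7768e+8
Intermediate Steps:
m = 19945 (m = Add(21343, -1398) = 19945)
R = Rational(-1, 19462) ≈ -5.1382e-5
Mul(Add(m, R), Add(23450, 25569)) = Mul(Add(19945, Rational(-1, 19462)), Add(23450, 25569)) = Mul(Rational(388169589, 19462), 49019) = Rational(19027685083191, 19462)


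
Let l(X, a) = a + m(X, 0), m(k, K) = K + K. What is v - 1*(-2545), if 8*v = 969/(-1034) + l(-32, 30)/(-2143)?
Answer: 45112842733/17726896 ≈ 2544.9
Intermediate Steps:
m(k, K) = 2*K
l(X, a) = a (l(X, a) = a + 2*0 = a + 0 = a)
v = -2107587/17726896 (v = (969/(-1034) + 30/(-2143))/8 = (969*(-1/1034) + 30*(-1/2143))/8 = (-969/1034 - 30/2143)/8 = (⅛)*(-2107587/2215862) = -2107587/17726896 ≈ -0.11889)
v - 1*(-2545) = -2107587/17726896 - 1*(-2545) = -2107587/17726896 + 2545 = 45112842733/17726896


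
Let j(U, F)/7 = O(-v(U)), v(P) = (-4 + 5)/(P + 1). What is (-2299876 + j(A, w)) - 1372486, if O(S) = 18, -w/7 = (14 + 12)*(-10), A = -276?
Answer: -3672236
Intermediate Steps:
v(P) = 1/(1 + P)
w = 1820 (w = -7*(14 + 12)*(-10) = -182*(-10) = -7*(-260) = 1820)
j(U, F) = 126 (j(U, F) = 7*18 = 126)
(-2299876 + j(A, w)) - 1372486 = (-2299876 + 126) - 1372486 = -2299750 - 1372486 = -3672236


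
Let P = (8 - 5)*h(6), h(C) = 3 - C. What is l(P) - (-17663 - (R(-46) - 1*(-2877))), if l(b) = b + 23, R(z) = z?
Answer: 20508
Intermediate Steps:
P = -9 (P = (8 - 5)*(3 - 1*6) = 3*(3 - 6) = 3*(-3) = -9)
l(b) = 23 + b
l(P) - (-17663 - (R(-46) - 1*(-2877))) = (23 - 9) - (-17663 - (-46 - 1*(-2877))) = 14 - (-17663 - (-46 + 2877)) = 14 - (-17663 - 1*2831) = 14 - (-17663 - 2831) = 14 - 1*(-20494) = 14 + 20494 = 20508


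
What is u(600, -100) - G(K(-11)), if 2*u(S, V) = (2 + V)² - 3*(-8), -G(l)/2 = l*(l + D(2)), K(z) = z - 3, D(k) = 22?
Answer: 4590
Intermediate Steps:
K(z) = -3 + z
G(l) = -2*l*(22 + l) (G(l) = -2*l*(l + 22) = -2*l*(22 + l))
u(S, V) = 12 + (2 + V)²/2 (u(S, V) = ((2 + V)² - 3*(-8))/2 = ((2 + V)² + 24)/2 = (24 + (2 + V)²)/2 = 12 + (2 + V)²/2)
u(600, -100) - G(K(-11)) = (12 + (2 - 100)²/2) - (-2)*(-3 - 11)*(22 + (-3 - 11)) = (12 + (½)*(-98)²) - (-2)*(-14)*(22 - 14) = (12 + (½)*9604) - (-2)*(-14)*8 = (12 + 4802) - 1*224 = 4814 - 224 = 4590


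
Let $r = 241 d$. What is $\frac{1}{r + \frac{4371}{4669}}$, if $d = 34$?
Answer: $\frac{4669}{38262157} \approx 0.00012203$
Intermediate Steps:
$r = 8194$ ($r = 241 \cdot 34 = 8194$)
$\frac{1}{r + \frac{4371}{4669}} = \frac{1}{8194 + \frac{4371}{4669}} = \frac{1}{\frac{38262157}{4669}} = \frac{4669}{38262157}$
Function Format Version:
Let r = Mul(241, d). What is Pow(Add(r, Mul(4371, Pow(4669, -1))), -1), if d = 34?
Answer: Rational(4669, 38262157) ≈ 0.00012203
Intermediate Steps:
r = 8194 (r = Mul(241, 34) = 8194)
Pow(Add(r, Mul(4371, Pow(4669, -1))), -1) = Pow(Add(8194, Mul(4371, Pow(4669, -1))), -1) = Pow(Add(8194, Mul(4371, Rational(1, 4669))), -1) = Pow(Add(8194, Rational(4371, 4669)), -1) = Pow(Rational(38262157, 4669), -1) = Rational(4669, 38262157)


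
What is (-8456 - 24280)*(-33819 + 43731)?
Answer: -324479232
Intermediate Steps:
(-8456 - 24280)*(-33819 + 43731) = -32736*9912 = -324479232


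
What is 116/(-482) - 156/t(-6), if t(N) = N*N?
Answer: -3307/723 ≈ -4.5740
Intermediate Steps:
t(N) = N**2
116/(-482) - 156/t(-6) = 116/(-482) - 156/((-6)**2) = 116*(-1/482) - 156/36 = -58/241 - 156*1/36 = -58/241 - 13/3 = -3307/723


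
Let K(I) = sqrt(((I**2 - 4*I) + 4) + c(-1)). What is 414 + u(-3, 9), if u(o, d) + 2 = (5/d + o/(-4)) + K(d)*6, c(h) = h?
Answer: 14879/36 + 24*sqrt(3) ≈ 454.88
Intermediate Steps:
K(I) = sqrt(3 + I**2 - 4*I) (K(I) = sqrt(((I**2 - 4*I) + 4) - 1) = sqrt((4 + I**2 - 4*I) - 1) = sqrt(3 + I**2 - 4*I))
u(o, d) = -2 + 5/d + 6*sqrt(3 + d**2 - 4*d) - o/4 (u(o, d) = -2 + ((5/d + o/(-4)) + sqrt(3 + d**2 - 4*d)*6) = -2 + ((5/d + o*(-1/4)) + 6*sqrt(3 + d**2 - 4*d)) = -2 + ((5/d - o/4) + 6*sqrt(3 + d**2 - 4*d)) = -2 + (5/d + 6*sqrt(3 + d**2 - 4*d) - o/4) = -2 + 5/d + 6*sqrt(3 + d**2 - 4*d) - o/4)
414 + u(-3, 9) = 414 + (-2 + 5/9 + 6*sqrt(3 + 9**2 - 4*9) - 1/4*(-3)) = 414 + (-2 + 5*(1/9) + 6*sqrt(3 + 81 - 36) + 3/4) = 414 + (-2 + 5/9 + 6*sqrt(48) + 3/4) = 414 + (-2 + 5/9 + 6*(4*sqrt(3)) + 3/4) = 414 + (-2 + 5/9 + 24*sqrt(3) + 3/4) = 414 + (-25/36 + 24*sqrt(3)) = 14879/36 + 24*sqrt(3)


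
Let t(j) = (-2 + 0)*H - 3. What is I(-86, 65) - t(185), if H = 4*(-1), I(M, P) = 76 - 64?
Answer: 7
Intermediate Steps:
I(M, P) = 12
H = -4
t(j) = 5 (t(j) = (-2 + 0)*(-4) - 3 = -2*(-4) - 3 = 8 - 3 = 5)
I(-86, 65) - t(185) = 12 - 1*5 = 12 - 5 = 7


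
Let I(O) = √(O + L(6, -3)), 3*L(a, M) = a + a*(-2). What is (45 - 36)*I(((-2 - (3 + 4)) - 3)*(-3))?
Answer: 9*√34 ≈ 52.479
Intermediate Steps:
L(a, M) = -a/3 (L(a, M) = (a + a*(-2))/3 = (a - 2*a)/3 = (-a)/3 = -a/3)
I(O) = √(-2 + O) (I(O) = √(O - ⅓*6) = √(O - 2) = √(-2 + O))
(45 - 36)*I(((-2 - (3 + 4)) - 3)*(-3)) = (45 - 36)*√(-2 + ((-2 - (3 + 4)) - 3)*(-3)) = 9*√(-2 + ((-2 - 7) - 3)*(-3)) = 9*√(-2 + (-9 - 3)*(-3)) = 9*√(-2 - 12*(-3)) = 9*√(-2 + 36) = 9*√34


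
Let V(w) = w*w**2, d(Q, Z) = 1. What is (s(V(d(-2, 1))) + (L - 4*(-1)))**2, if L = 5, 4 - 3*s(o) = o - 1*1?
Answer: 961/9 ≈ 106.78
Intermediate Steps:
V(w) = w**3
s(o) = 5/3 - o/3 (s(o) = 4/3 - (o - 1*1)/3 = 4/3 - (o - 1)/3 = 4/3 - (-1 + o)/3 = 4/3 + (1/3 - o/3) = 5/3 - o/3)
(s(V(d(-2, 1))) + (L - 4*(-1)))**2 = ((5/3 - 1/3*1**3) + (5 - 4*(-1)))**2 = ((5/3 - 1/3*1) + (5 + 4))**2 = ((5/3 - 1/3) + 9)**2 = (4/3 + 9)**2 = (31/3)**2 = 961/9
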